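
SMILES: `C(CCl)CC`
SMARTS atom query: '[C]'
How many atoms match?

4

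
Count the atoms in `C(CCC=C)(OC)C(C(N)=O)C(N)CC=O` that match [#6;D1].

The query [#6;D1] means: carbon bonded to exactly one heavy atom.
Check the 16 heavy atoms by environment: 5× C (D2) → no; 4× C (D3) → no; 2× N (D1) → no; 2× O (D1) → no; 2× C (D1) → match; 1× O (D2) → no.
That gives 2 matching atoms.

2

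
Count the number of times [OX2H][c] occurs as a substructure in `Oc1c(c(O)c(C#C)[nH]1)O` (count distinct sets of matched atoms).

3

[OX2H][c] is the SMARTS for a phenol: a hydroxyl oxygen attached to an aromatic carbon.
The molecule carries 3 separate instances of a hydroxyl group (-OH) meeting every constraint; each maps to a distinct set of atoms, giving 3 matches.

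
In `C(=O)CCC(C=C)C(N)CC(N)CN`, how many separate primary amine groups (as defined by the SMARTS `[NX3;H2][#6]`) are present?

3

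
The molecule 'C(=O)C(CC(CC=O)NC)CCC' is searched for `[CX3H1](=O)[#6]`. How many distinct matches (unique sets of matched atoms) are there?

2

[CX3H1](=O)[#6] is the SMARTS for an aldehyde: an sp2 carbon with one H, double-bonded to O and single-bonded to carbon.
The molecule carries 2 separate instances of an aldehyde (-CHO) meeting every constraint; each maps to a distinct set of atoms, giving 2 matches.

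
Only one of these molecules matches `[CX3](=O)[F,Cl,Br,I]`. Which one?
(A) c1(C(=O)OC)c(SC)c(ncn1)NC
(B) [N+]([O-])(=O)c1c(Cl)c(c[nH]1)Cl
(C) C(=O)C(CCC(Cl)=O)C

C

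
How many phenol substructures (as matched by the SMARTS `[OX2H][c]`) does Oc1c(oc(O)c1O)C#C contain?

3

[OX2H][c] is the SMARTS for a phenol: a hydroxyl oxygen attached to an aromatic carbon.
The molecule carries 3 separate instances of a hydroxyl group (-OH) meeting every constraint; each maps to a distinct set of atoms, giving 3 matches.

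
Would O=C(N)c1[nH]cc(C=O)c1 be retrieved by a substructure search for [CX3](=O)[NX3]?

Yes

The pattern [CX3](=O)[NX3] describes a carbonyl carbon bonded to a trivalent nitrogen — an amide.
The molecule carries a primary amide (-C(=O)NH2), whose atoms satisfy every constraint of the query, so the pattern matches.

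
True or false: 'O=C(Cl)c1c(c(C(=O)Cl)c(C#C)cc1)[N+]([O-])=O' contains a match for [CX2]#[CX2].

True

The pattern [CX2]#[CX2] describes a carbon-carbon triple bond — an alkyne.
The molecule carries an ethynyl group (-C#CH), whose atoms satisfy every constraint of the query, so the pattern matches.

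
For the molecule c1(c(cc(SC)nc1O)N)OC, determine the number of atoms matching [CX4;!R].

2

The query [CX4;!R] means: aliphatic carbon with four total connections, not in a ring.
Check the 12 heavy atoms by environment: 1× n (aromatic, X2, in 6-ring) → no; 5× c (aromatic, X3, in 6-ring) → no; 1× N (X3, acyclic) → no; 1× S (X2, acyclic) → no; 2× C (X4, acyclic) → match; 2× O (X2, acyclic) → no.
That gives 2 matching atoms.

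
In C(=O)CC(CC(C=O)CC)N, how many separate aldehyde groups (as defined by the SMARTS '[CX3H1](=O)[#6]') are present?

2

[CX3H1](=O)[#6] is the SMARTS for an aldehyde: an sp2 carbon with one H, double-bonded to O and single-bonded to carbon.
The molecule carries 2 separate instances of an aldehyde (-CHO) meeting every constraint; each maps to a distinct set of atoms, giving 2 matches.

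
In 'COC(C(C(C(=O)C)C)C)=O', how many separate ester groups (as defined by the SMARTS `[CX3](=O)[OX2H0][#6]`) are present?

1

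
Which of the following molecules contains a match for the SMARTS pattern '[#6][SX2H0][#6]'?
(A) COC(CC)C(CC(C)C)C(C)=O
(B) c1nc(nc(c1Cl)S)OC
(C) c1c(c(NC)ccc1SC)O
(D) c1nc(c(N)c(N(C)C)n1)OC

[#6][SX2H0][#6] describes an aliphatic sulfur bridging two carbons with no H on the sulfur (a thioether).
(A) has a methoxy ether (-OCH3) but the bridging atom is O, not S.
(B) has a thiol (-SH) but the sulfur has H1, not H0 bridging two carbons.
(C) contains a methylthio ether (-SCH3), which satisfies every atom and bond constraint.
(D) has a methoxy ether (-OCH3) but the bridging atom is O, not S.
So the answer is (C).

C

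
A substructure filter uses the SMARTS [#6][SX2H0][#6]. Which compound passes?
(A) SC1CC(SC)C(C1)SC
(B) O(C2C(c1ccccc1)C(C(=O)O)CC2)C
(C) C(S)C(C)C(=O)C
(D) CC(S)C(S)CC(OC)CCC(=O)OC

A

[#6][SX2H0][#6] describes an aliphatic sulfur bridging two carbons with no H on the sulfur (a thioether).
(A) contains a methylthio ether (-SCH3), which satisfies every atom and bond constraint.
(B) has a methoxy ether (-OCH3) but the bridging atom is O, not S.
(C) has a thiol (-SH) but the sulfur has H1, not H0 bridging two carbons.
(D) has a thiol (-SH) but the sulfur has H1, not H0 bridging two carbons.
So the answer is (A).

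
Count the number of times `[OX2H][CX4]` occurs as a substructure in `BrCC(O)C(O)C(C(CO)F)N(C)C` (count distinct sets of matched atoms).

[OX2H][CX4] is the SMARTS for an aliphatic alcohol: a hydroxyl oxygen bound to an sp3 (X4) carbon.
The molecule carries 3 separate instances of a hydroxyl group (-OH) meeting every constraint; each maps to a distinct set of atoms, giving 3 matches.

3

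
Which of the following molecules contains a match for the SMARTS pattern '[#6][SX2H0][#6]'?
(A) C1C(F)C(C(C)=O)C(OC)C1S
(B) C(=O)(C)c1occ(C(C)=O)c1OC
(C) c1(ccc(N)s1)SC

C

[#6][SX2H0][#6] describes an aliphatic sulfur bridging two carbons with no H on the sulfur (a thioether).
(A) has a thiol (-SH) but the sulfur has H1, not H0 bridging two carbons.
(B) has a methoxy ether (-OCH3) but the bridging atom is O, not S.
(C) contains a methylthio ether (-SCH3), which satisfies every atom and bond constraint.
So the answer is (C).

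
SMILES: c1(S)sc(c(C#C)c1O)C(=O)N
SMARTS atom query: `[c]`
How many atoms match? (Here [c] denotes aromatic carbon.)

The query [c] means: lowercase c matches aromatic carbon only.
Check the 12 heavy atoms by environment: 1× s (aromatic) → no; 4× c (aromatic) → match; 2× O → no; 3× C → no; 1× N → no; 1× S → no.
That gives 4 matching atoms.

4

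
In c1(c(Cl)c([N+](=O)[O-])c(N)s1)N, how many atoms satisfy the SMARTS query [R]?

5

The query [R] means: R matches any atom that is part of a ring.
Check the 11 heavy atoms by environment: 1× s (aromatic, in 5-ring) → match; 4× c (aromatic, in 5-ring) → match; 1× N (charge +1, acyclic) → no; 1× O (charge -1, acyclic) → no; 1× O (acyclic) → no; 2× N (acyclic) → no; 1× Cl (acyclic) → no.
Summing the matching environments: 1 + 4 = 5 matching atoms.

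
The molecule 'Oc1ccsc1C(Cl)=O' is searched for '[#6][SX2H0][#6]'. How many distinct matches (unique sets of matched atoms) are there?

0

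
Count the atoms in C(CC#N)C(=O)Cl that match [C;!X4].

2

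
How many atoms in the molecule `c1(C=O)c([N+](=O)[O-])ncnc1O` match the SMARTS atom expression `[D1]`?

4

The query [D1] means: atom with exactly one heavy-atom neighbour (degree 1).
Check the 12 heavy atoms by environment: 2× n (aromatic, D2) → no; 1× c (aromatic, D2) → no; 3× c (aromatic, D3) → no; 1× N (charge +1, D3) → no; 1× O (charge -1, D1) → match; 3× O (D1) → match; 1× C (D2) → no.
Summing the matching environments: 1 + 3 = 4 matching atoms.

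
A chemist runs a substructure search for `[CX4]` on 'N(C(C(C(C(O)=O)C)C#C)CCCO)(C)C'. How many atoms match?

9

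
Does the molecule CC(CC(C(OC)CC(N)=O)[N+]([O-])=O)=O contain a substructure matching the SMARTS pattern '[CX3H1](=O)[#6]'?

The pattern [CX3H1](=O)[#6] describes an sp2 carbon with one H, double-bonded to O and single-bonded to carbon — an aldehyde.
The closest candidate here is an acetyl/ketone group (-C(=O)CH3), but the carbonyl carbon has H0 (two carbon neighbours), not H1. No other fragment satisfies the full query, so there is no match.

No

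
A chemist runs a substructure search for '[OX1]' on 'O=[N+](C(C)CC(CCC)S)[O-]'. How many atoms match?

The query [OX1] means: aliphatic oxygen with one total connection — typically a carbonyl =O or an oxide.
Check the 11 heavy atoms by environment: 7× C (X4) → no; 1× S (X2) → no; 1× N (charge +1, X3) → no; 1× O (charge -1, X1) → match; 1× O (X1) → match.
Summing the matching environments: 1 + 1 = 2 matching atoms.

2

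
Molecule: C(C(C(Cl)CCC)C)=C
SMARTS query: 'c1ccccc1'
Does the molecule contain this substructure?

No

The pattern c1ccccc1 describes six aromatic carbons in a ring — a benzene ring.
The closest candidate here is a methyl group (-CH3), but no six-membered all-carbon aromatic ring is present. No other fragment satisfies the full query, so there is no match.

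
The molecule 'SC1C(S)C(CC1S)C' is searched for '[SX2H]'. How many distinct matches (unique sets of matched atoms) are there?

3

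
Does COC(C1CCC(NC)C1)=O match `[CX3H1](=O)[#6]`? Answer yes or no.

The pattern [CX3H1](=O)[#6] describes an sp2 carbon with one H, double-bonded to O and single-bonded to carbon — an aldehyde.
The closest candidate here is a methyl-ester group (-C(=O)OCH3), but the carbonyl carbon has H0, not H1. No other fragment satisfies the full query, so there is no match.

No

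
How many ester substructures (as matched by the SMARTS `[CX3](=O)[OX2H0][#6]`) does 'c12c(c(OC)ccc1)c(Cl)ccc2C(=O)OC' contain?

1

[CX3](=O)[OX2H0][#6] is the SMARTS for an ester: a carbonyl carbon bonded to an oxygen that is itself bonded to carbon (no H on that O).
Exactly one fragment in the molecule meets all constraints, giving 1 match.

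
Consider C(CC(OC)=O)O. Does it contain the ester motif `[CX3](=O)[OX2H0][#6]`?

The pattern [CX3](=O)[OX2H0][#6] describes a carbonyl carbon bonded to an oxygen that is itself bonded to carbon (no H on that O) — an ester.
The molecule carries a methyl-ester group (-C(=O)OCH3), whose atoms satisfy every constraint of the query, so the pattern matches.

Yes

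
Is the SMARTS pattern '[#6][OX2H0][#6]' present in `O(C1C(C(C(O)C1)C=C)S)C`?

The pattern [#6][OX2H0][#6] describes an aliphatic oxygen bridging two carbons with no H on the oxygen — an ether.
The molecule carries a methoxy ether (-OCH3), whose atoms satisfy every constraint of the query, so the pattern matches.

Yes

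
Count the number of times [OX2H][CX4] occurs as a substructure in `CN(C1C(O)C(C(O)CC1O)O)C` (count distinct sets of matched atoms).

4

[OX2H][CX4] is the SMARTS for an aliphatic alcohol: a hydroxyl oxygen bound to an sp3 (X4) carbon.
The molecule carries 4 separate instances of a hydroxyl group (-OH) meeting every constraint; each maps to a distinct set of atoms, giving 4 matches.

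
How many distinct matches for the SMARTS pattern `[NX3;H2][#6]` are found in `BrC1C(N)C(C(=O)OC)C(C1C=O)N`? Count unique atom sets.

[NX3;H2][#6] is the SMARTS for a primary amine: a trivalent nitrogen with two H attached to carbon.
The molecule carries 2 separate instances of a primary amino group (-NH2) meeting every constraint; each maps to a distinct set of atoms, giving 2 matches.

2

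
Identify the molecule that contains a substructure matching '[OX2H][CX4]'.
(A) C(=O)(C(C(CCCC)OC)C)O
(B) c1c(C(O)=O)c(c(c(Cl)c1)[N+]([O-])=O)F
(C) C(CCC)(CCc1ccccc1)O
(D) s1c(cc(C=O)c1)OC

C

[OX2H][CX4] describes a hydroxyl oxygen bound to an sp3 (X4) carbon (an aliphatic alcohol).
(A) has a methoxy ether (-OCH3) but the oxygen has H0 (ether), not H1.
(B) has a carboxylic acid group (-C(=O)OH) but the -OH is on a CX3 carbonyl carbon, not a CX4 carbon.
(C) contains a hydroxyl group (-OH), which satisfies every atom and bond constraint.
(D) has a methoxy ether (-OCH3) but the oxygen has H0 (ether), not H1.
So the answer is (C).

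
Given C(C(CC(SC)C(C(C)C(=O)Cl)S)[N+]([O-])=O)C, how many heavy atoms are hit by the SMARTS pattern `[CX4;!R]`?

9

The query [CX4;!R] means: aliphatic carbon with four total connections, not in a ring.
Check the 17 heavy atoms by environment: 9× C (X4, acyclic) → match; 1× N (charge +1, X3, acyclic) → no; 1× O (charge -1, X1, acyclic) → no; 2× O (X1, acyclic) → no; 2× S (X2, acyclic) → no; 1× C (X3, acyclic) → no; 1× Cl (X1, acyclic) → no.
That gives 9 matching atoms.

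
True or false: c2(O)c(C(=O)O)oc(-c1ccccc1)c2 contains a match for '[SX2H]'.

The pattern [SX2H] describes an aliphatic sulfur with two connections, one being H — a thiol.
The closest candidate here is a hydroxyl group (-OH), but it is an -OH, not an -SH. No other fragment satisfies the full query, so there is no match.

False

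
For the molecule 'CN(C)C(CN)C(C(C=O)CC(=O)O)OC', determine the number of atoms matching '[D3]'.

Check the 16 heavy atoms by environment: 3× C (D2) → no; 4× C (D3) → match; 1× N (D1) → no; 3× O (D1) → no; 1× N (D3) → match; 3× C (D1) → no; 1× O (D2) → no.
Summing the matching environments: 4 + 1 = 5 matching atoms.

5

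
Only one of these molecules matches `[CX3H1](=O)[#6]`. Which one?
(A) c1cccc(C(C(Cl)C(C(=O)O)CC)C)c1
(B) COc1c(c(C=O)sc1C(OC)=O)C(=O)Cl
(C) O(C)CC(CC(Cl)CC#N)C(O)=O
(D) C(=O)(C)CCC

B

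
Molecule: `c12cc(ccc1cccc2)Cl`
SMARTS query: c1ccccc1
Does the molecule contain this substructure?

The pattern c1ccccc1 describes six aromatic carbons in a ring — a benzene ring.
The required atom environment is present in the molecule, so the pattern matches.

Yes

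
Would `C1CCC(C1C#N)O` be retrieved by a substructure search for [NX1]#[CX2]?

The pattern [NX1]#[CX2] describes a nitrogen triple-bonded to a two-connected carbon — a nitrile.
The molecule carries a nitrile (-C#N), whose atoms satisfy every constraint of the query, so the pattern matches.

Yes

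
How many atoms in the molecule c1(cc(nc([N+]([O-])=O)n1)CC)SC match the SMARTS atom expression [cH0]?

3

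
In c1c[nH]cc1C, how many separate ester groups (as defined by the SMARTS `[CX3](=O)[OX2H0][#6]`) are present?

[CX3](=O)[OX2H0][#6] is the SMARTS for an ester: a carbonyl carbon bonded to an oxygen that is itself bonded to carbon (no H on that O).
No fragment in the molecule satisfies every constraint, giving 0 matches.

0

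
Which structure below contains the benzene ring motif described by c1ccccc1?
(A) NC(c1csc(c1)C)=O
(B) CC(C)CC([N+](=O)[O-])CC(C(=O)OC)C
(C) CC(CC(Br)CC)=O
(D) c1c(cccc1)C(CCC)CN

D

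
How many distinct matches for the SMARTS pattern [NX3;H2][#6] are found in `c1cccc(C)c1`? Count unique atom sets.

[NX3;H2][#6] is the SMARTS for a primary amine: a trivalent nitrogen with two H attached to carbon.
No fragment in the molecule satisfies every constraint, giving 0 matches.

0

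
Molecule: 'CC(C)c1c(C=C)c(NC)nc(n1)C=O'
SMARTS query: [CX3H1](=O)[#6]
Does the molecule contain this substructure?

Yes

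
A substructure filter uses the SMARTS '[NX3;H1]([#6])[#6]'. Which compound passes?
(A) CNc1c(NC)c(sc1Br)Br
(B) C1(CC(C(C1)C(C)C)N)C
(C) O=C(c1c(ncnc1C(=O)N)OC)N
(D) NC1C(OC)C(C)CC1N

A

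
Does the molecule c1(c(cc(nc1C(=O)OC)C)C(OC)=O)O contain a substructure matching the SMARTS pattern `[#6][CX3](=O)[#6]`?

No

The pattern [#6][CX3](=O)[#6] describes a carbonyl carbon (no H) flanked by two carbons — a ketone.
The closest candidate here is a methyl-ester group (-C(=O)OCH3), but one neighbour of the carbonyl carbon is O, not C. No other fragment satisfies the full query, so there is no match.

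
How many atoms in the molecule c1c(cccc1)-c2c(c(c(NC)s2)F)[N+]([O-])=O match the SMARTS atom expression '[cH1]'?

5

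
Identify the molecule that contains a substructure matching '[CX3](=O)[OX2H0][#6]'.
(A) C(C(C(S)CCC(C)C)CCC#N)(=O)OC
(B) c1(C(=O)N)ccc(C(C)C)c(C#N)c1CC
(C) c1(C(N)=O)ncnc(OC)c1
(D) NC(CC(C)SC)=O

A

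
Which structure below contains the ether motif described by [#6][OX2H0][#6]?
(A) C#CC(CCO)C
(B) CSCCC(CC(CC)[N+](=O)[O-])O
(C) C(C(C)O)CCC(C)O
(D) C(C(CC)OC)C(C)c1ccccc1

D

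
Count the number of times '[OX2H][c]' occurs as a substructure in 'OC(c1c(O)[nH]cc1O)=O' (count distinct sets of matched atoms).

2

[OX2H][c] is the SMARTS for a phenol: a hydroxyl oxygen attached to an aromatic carbon.
The molecule carries 2 separate instances of a hydroxyl group (-OH) meeting every constraint; each maps to a distinct set of atoms, giving 2 matches.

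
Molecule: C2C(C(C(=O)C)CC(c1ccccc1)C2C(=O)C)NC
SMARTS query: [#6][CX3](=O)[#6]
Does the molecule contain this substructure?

Yes

The pattern [#6][CX3](=O)[#6] describes a carbonyl carbon (no H) flanked by two carbons — a ketone.
The molecule carries an acetyl/ketone group (-C(=O)CH3), whose atoms satisfy every constraint of the query, so the pattern matches.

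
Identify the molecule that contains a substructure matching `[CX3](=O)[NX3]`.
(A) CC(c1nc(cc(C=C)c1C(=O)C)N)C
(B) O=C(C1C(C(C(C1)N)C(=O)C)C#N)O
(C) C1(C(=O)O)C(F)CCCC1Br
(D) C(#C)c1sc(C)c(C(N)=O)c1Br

D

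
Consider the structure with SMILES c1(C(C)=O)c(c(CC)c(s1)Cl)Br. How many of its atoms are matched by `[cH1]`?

0

Check the 12 heavy atoms by environment: 1× s (aromatic, H0) → no; 4× c (aromatic, H0) → no; 1× Br (H0) → no; 1× Cl (H0) → no; 1× C (H0) → no; 1× O (H0) → no; 2× C (H3) → no; 1× C (H2) → no.
No environment satisfies the query, so 0 matching atoms.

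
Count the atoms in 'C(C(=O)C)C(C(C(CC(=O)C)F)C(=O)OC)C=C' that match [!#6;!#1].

5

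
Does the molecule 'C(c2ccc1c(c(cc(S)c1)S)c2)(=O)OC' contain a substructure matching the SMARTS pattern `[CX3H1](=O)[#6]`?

No

The pattern [CX3H1](=O)[#6] describes an sp2 carbon with one H, double-bonded to O and single-bonded to carbon — an aldehyde.
The closest candidate here is a methyl-ester group (-C(=O)OCH3), but the carbonyl carbon has H0, not H1. No other fragment satisfies the full query, so there is no match.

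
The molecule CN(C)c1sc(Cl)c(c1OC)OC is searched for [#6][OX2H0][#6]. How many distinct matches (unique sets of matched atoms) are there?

2

[#6][OX2H0][#6] is the SMARTS for an ether: an aliphatic oxygen bridging two carbons with no H on the oxygen.
The molecule carries 2 separate instances of a methoxy ether (-OCH3) meeting every constraint; each maps to a distinct set of atoms, giving 2 matches.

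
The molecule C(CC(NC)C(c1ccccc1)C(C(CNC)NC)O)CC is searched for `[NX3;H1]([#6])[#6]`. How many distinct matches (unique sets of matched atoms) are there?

3

[NX3;H1]([#6])[#6] is the SMARTS for a secondary amine: a trivalent nitrogen with one H, bonded to two carbons.
The molecule carries 3 separate instances of an N-methylamino group (-NHCH3) meeting every constraint; each maps to a distinct set of atoms, giving 3 matches.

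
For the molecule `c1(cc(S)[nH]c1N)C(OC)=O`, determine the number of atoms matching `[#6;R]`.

The query [#6;R] means: carbon that is part of a ring.
Check the 11 heavy atoms by environment: 1× n (aromatic, in 5-ring) → no; 4× c (aromatic, in 5-ring) → match; 1× S (acyclic) → no; 2× C (acyclic) → no; 2× O (acyclic) → no; 1× N (acyclic) → no.
That gives 4 matching atoms.

4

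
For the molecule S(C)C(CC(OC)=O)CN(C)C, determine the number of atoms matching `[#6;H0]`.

1

The query [#6;H0] means: any carbon with no attached hydrogen.
Check the 12 heavy atoms by environment: 2× C (H2) → no; 1× C (H1) → no; 1× N (H0) → no; 4× C (H3) → no; 1× C (H0) → match; 2× O (H0) → no; 1× S (H0) → no.
That gives 1 matching atom.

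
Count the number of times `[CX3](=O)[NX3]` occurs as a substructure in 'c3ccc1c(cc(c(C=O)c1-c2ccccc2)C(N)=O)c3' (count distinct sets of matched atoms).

[CX3](=O)[NX3] is the SMARTS for an amide: a carbonyl carbon bonded to a trivalent nitrogen.
Exactly one fragment in the molecule meets all constraints, giving 1 match.

1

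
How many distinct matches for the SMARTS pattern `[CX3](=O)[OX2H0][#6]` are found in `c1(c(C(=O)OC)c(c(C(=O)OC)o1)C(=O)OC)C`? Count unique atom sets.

3

[CX3](=O)[OX2H0][#6] is the SMARTS for an ester: a carbonyl carbon bonded to an oxygen that is itself bonded to carbon (no H on that O).
The molecule carries 3 separate instances of a methyl-ester group (-C(=O)OCH3) meeting every constraint; each maps to a distinct set of atoms, giving 3 matches.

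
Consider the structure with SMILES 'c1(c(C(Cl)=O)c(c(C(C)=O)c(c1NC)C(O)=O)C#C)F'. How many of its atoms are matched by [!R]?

The query [!R] means: !R matches any atom not in a ring.
Check the 20 heavy atoms by environment: 6× c (aromatic, in 6-ring) → no; 7× C (acyclic) → match; 4× O (acyclic) → match; 1× Cl (acyclic) → match; 1× F (acyclic) → match; 1× N (acyclic) → match.
Summing the matching environments: 7 + 4 + 1 + 1 + 1 = 14 matching atoms.

14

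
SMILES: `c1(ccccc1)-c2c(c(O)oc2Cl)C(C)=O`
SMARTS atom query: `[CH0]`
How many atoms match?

1

The query [CH0] means: aliphatic carbon with no attached hydrogen.
Check the 16 heavy atoms by environment: 1× o (aromatic, H0) → no; 5× c (aromatic, H0) → no; 1× Cl (H0) → no; 5× c (aromatic, H1) → no; 1× O (H1) → no; 1× C (H0) → match; 1× O (H0) → no; 1× C (H3) → no.
That gives 1 matching atom.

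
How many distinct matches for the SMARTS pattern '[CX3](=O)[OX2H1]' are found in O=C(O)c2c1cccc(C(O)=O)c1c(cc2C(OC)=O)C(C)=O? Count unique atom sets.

2

[CX3](=O)[OX2H1] is the SMARTS for a carboxylic acid: an sp2 carbon double-bonded to O and single-bonded to an -OH oxygen.
The molecule carries 2 separate instances of a carboxylic acid group (-C(=O)OH) meeting every constraint; each maps to a distinct set of atoms, giving 2 matches.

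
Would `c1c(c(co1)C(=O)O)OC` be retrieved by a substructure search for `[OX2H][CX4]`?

No

The pattern [OX2H][CX4] describes a hydroxyl oxygen bound to an sp3 (X4) carbon — an aliphatic alcohol.
The closest candidate here is a carboxylic acid group (-C(=O)OH), but the -OH is on a CX3 carbonyl carbon, not a CX4 carbon. No other fragment satisfies the full query, so there is no match.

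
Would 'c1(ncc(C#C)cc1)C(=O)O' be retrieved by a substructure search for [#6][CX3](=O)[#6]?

No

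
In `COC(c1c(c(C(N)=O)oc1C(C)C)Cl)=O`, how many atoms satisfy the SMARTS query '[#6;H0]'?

6

The query [#6;H0] means: any carbon with no attached hydrogen.
Check the 16 heavy atoms by environment: 1× o (aromatic, H0) → no; 4× c (aromatic, H0) → match; 1× Cl (H0) → no; 1× C (H1) → no; 3× C (H3) → no; 2× C (H0) → match; 3× O (H0) → no; 1× N (H2) → no.
Summing the matching environments: 4 + 2 = 6 matching atoms.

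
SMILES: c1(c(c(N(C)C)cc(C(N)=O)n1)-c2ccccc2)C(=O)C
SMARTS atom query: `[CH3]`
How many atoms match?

3

Check the 21 heavy atoms by environment: 1× n (aromatic, H0) → no; 5× c (aromatic, H0) → no; 6× c (aromatic, H1) → no; 2× C (H0) → no; 2× O (H0) → no; 3× C (H3) → match; 1× N (H2) → no; 1× N (H0) → no.
That gives 3 matching atoms.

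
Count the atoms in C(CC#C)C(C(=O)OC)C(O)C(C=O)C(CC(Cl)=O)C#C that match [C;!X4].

Check the 21 heavy atoms by environment: 8× C (X4) → no; 2× O (X2) → no; 3× C (X3) → match; 3× O (X1) → no; 4× C (X2) → match; 1× Cl (X1) → no.
Summing the matching environments: 3 + 4 = 7 matching atoms.

7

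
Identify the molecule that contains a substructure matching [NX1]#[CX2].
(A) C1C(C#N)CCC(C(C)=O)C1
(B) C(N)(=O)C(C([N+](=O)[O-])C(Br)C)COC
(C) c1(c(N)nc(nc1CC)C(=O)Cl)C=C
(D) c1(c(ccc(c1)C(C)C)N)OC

A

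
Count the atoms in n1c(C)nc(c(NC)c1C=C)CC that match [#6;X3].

6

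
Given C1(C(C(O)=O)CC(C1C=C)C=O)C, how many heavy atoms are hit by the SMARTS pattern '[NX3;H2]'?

0

Check the 13 heavy atoms by environment: 4× C (H1, X4) → no; 1× C (H2, X4) → no; 1× C (H3, X4) → no; 2× C (H1, X3) → no; 1× C (H2, X3) → no; 2× O (H0, X1) → no; 1× C (H0, X3) → no; 1× O (H1, X2) → no.
No environment satisfies the query, so 0 matching atoms.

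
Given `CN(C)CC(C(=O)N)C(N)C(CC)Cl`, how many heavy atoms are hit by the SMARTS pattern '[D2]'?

2

Check the 14 heavy atoms by environment: 2× C (D2) → match; 4× C (D3) → no; 3× C (D1) → no; 1× Cl (D1) → no; 1× N (D3) → no; 1× O (D1) → no; 2× N (D1) → no.
That gives 2 matching atoms.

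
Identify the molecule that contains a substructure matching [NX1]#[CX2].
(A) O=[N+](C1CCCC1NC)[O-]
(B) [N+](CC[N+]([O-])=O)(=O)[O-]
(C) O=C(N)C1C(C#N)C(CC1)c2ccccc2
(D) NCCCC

C

[NX1]#[CX2] describes a nitrogen triple-bonded to a two-connected carbon (a nitrile).
(A) has a nitro group (-[N+](=O)[O-]) but there is no C#N triple bond.
(B) has a nitro group (-[N+](=O)[O-]) but there is no C#N triple bond.
(C) contains a nitrile (-C#N), which satisfies every atom and bond constraint.
(D) has a primary amino group (-NH2) but the nitrogen is NX3 (three connections), not NX1 triple-bonded.
So the answer is (C).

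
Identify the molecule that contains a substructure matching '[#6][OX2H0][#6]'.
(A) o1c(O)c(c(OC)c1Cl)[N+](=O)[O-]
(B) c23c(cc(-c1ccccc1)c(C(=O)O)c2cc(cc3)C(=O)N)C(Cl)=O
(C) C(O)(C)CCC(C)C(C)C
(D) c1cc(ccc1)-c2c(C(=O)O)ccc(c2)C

[#6][OX2H0][#6] describes an aliphatic oxygen bridging two carbons with no H on the oxygen (an ether).
(A) contains a methoxy ether (-OCH3), which satisfies every atom and bond constraint.
(B) has a carboxylic acid group (-C(=O)OH) but the -OH oxygen has H1; the =O is OX1, not OX2.
(C) has a hydroxyl group (-OH) but the oxygen has H1, not H0 bridging two carbons.
(D) has a carboxylic acid group (-C(=O)OH) but the -OH oxygen has H1; the =O is OX1, not OX2.
So the answer is (A).

A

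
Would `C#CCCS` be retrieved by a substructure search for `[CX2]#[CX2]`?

Yes

The pattern [CX2]#[CX2] describes a carbon-carbon triple bond — an alkyne.
The molecule carries an ethynyl group (-C#CH), whose atoms satisfy every constraint of the query, so the pattern matches.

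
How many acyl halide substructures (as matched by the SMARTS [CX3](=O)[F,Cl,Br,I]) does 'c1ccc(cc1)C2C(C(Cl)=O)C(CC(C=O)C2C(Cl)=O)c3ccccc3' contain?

[CX3](=O)[F,Cl,Br,I] is the SMARTS for an acyl halide: a carbonyl carbon bonded to a halogen.
The molecule carries 2 separate instances of an acyl chloride (-C(=O)Cl) meeting every constraint; each maps to a distinct set of atoms, giving 2 matches.

2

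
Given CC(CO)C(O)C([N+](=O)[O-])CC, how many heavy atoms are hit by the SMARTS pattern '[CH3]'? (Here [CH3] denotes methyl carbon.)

2

Check the 12 heavy atoms by environment: 2× C (H2) → no; 3× C (H1) → no; 2× C (H3) → match; 1× N (charge +1, H0) → no; 1× O (charge -1, H0) → no; 1× O (H0) → no; 2× O (H1) → no.
That gives 2 matching atoms.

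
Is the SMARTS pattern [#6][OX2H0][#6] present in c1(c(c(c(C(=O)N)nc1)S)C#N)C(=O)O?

The pattern [#6][OX2H0][#6] describes an aliphatic oxygen bridging two carbons with no H on the oxygen — an ether.
The closest candidate here is a carboxylic acid group (-C(=O)OH), but the -OH oxygen has H1; the =O is OX1, not OX2. No other fragment satisfies the full query, so there is no match.

No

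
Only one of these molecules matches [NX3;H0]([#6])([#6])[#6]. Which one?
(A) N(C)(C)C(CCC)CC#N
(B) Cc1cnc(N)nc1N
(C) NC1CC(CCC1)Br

A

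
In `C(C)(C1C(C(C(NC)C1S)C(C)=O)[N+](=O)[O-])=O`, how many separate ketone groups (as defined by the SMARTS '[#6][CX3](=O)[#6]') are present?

2

[#6][CX3](=O)[#6] is the SMARTS for a ketone: a carbonyl carbon (no H) flanked by two carbons.
The molecule carries 2 separate instances of an acetyl/ketone group (-C(=O)CH3) meeting every constraint; each maps to a distinct set of atoms, giving 2 matches.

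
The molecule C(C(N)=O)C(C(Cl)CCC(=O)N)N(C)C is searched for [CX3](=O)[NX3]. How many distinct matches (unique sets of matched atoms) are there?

2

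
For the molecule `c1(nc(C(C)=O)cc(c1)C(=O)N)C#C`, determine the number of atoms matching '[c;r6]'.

The query [c;r6] means: aromatic carbon that belongs to a six-membered ring.
Check the 14 heavy atoms by environment: 1× n (aromatic, in 6-ring) → no; 5× c (aromatic, in 6-ring) → match; 5× C (acyclic) → no; 2× O (acyclic) → no; 1× N (acyclic) → no.
That gives 5 matching atoms.

5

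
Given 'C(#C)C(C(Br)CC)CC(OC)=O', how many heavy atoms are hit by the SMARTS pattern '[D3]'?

Check the 12 heavy atoms by environment: 3× C (D2) → no; 3× C (D3) → match; 1× Br (D1) → no; 1× O (D1) → no; 1× O (D2) → no; 3× C (D1) → no.
That gives 3 matching atoms.

3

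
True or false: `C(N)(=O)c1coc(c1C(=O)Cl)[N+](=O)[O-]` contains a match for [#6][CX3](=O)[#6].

False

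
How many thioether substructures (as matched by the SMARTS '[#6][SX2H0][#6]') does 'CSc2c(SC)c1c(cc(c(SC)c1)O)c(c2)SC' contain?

[#6][SX2H0][#6] is the SMARTS for a thioether: an aliphatic sulfur bridging two carbons with no H on the sulfur.
The molecule carries 4 separate instances of a methylthio ether (-SCH3) meeting every constraint; each maps to a distinct set of atoms, giving 4 matches.

4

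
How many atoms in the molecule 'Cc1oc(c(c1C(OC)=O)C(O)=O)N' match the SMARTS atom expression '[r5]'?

5

The query [r5] means: r5 matches atoms in a five-membered ring.
Check the 14 heavy atoms by environment: 1× o (aromatic, in 5-ring) → match; 4× c (aromatic, in 5-ring) → match; 4× C (acyclic) → no; 4× O (acyclic) → no; 1× N (acyclic) → no.
Summing the matching environments: 1 + 4 = 5 matching atoms.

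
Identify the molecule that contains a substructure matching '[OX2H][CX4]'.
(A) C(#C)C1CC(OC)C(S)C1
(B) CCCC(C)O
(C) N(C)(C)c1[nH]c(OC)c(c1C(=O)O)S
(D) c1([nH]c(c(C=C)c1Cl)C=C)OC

[OX2H][CX4] describes a hydroxyl oxygen bound to an sp3 (X4) carbon (an aliphatic alcohol).
(A) has a methoxy ether (-OCH3) but the oxygen has H0 (ether), not H1.
(B) contains a hydroxyl group (-OH), which satisfies every atom and bond constraint.
(C) has a carboxylic acid group (-C(=O)OH) but the -OH is on a CX3 carbonyl carbon, not a CX4 carbon.
(D) has a methoxy ether (-OCH3) but the oxygen has H0 (ether), not H1.
So the answer is (B).

B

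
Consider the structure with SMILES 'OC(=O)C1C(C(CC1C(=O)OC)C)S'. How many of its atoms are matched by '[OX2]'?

2

The query [OX2] means: aliphatic oxygen with two total connections — ether, hydroxyl, or ester single-bond O.
Check the 14 heavy atoms by environment: 7× C (X4) → no; 2× C (X3) → no; 2× O (X1) → no; 2× O (X2) → match; 1× S (X2) → no.
That gives 2 matching atoms.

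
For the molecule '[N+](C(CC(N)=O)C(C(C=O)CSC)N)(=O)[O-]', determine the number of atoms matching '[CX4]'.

6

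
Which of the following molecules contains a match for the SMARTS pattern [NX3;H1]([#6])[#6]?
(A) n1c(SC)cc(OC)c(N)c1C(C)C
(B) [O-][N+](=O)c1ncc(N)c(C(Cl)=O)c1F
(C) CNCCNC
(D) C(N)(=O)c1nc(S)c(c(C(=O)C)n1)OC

C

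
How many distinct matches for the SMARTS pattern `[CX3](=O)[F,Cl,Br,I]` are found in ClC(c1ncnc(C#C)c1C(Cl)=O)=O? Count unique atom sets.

[CX3](=O)[F,Cl,Br,I] is the SMARTS for an acyl halide: a carbonyl carbon bonded to a halogen.
The molecule carries 2 separate instances of an acyl chloride (-C(=O)Cl) meeting every constraint; each maps to a distinct set of atoms, giving 2 matches.

2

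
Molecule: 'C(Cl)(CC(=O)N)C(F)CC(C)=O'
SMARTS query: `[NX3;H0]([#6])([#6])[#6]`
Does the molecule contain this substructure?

No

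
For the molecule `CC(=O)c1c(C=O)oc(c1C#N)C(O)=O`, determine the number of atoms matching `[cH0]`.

4

The query [cH0] means: aromatic carbon with no attached hydrogen (substituted or ring-fusion).
Check the 15 heavy atoms by environment: 1× o (aromatic, H0) → no; 4× c (aromatic, H0) → match; 3× C (H0) → no; 3× O (H0) → no; 1× O (H1) → no; 1× C (H1) → no; 1× N (H0) → no; 1× C (H3) → no.
That gives 4 matching atoms.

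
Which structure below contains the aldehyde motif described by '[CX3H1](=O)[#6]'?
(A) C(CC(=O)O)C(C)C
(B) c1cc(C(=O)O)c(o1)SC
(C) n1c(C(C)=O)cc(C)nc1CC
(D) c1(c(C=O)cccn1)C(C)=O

[CX3H1](=O)[#6] describes an sp2 carbon with one H, double-bonded to O and single-bonded to carbon (an aldehyde).
(A) has a carboxylic acid group (-C(=O)OH) but the carbonyl carbon has H0 and is bonded to O, not H1.
(B) has a carboxylic acid group (-C(=O)OH) but the carbonyl carbon has H0 and is bonded to O, not H1.
(C) has an acetyl/ketone group (-C(=O)CH3) but the carbonyl carbon has H0 (two carbon neighbours), not H1.
(D) contains an aldehyde (-CHO), which satisfies every atom and bond constraint.
So the answer is (D).

D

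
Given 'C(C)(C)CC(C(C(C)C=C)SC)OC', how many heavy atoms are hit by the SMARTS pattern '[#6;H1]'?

Check the 14 heavy atoms by environment: 2× C (H2) → no; 5× C (H1) → match; 5× C (H3) → no; 1× O (H0) → no; 1× S (H0) → no.
That gives 5 matching atoms.

5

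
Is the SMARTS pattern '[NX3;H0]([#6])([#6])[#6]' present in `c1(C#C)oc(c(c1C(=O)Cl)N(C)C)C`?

The pattern [NX3;H0]([#6])([#6])[#6] describes a trivalent nitrogen with no H, bonded to three carbons — a tertiary amine.
The molecule carries a dimethylamino group (-N(CH3)2), whose atoms satisfy every constraint of the query, so the pattern matches.

Yes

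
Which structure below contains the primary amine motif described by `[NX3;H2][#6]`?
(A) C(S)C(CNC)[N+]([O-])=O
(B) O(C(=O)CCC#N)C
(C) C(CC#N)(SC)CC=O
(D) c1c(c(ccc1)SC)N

D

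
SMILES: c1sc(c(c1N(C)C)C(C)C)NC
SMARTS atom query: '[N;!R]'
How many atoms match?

2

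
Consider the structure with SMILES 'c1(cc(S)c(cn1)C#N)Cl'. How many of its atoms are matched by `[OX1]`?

0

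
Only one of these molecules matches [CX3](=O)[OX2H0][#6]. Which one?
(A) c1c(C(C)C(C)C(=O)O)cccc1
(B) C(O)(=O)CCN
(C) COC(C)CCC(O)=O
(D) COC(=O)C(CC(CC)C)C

D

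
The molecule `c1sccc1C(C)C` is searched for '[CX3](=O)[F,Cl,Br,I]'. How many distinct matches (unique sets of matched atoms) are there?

[CX3](=O)[F,Cl,Br,I] is the SMARTS for an acyl halide: a carbonyl carbon bonded to a halogen.
No fragment in the molecule satisfies every constraint, giving 0 matches.

0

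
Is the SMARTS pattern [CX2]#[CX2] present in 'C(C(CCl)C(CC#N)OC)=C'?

The pattern [CX2]#[CX2] describes a carbon-carbon triple bond — an alkyne.
The closest candidate here is a vinyl group (-CH=CH2), but the C=C is a double bond; both carbons are CX3, not CX2. No other fragment satisfies the full query, so there is no match.

No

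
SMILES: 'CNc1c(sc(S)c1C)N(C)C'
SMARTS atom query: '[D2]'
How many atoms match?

The query [D2] means: atom with exactly two heavy-atom neighbours.
Check the 12 heavy atoms by environment: 1× s (aromatic, D2) → match; 4× c (aromatic, D3) → no; 4× C (D1) → no; 1× N (D3) → no; 1× S (D1) → no; 1× N (D2) → match.
Summing the matching environments: 1 + 1 = 2 matching atoms.

2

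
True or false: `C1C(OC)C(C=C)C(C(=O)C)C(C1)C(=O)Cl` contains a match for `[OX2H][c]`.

The pattern [OX2H][c] describes a hydroxyl oxygen attached to an aromatic carbon — a phenol.
The closest candidate here is a methoxy ether (-OCH3), but the oxygen has H0, not H1. No other fragment satisfies the full query, so there is no match.

False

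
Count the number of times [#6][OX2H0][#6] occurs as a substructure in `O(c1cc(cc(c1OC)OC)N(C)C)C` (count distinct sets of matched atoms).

3

[#6][OX2H0][#6] is the SMARTS for an ether: an aliphatic oxygen bridging two carbons with no H on the oxygen.
The molecule carries 3 separate instances of a methoxy ether (-OCH3) meeting every constraint; each maps to a distinct set of atoms, giving 3 matches.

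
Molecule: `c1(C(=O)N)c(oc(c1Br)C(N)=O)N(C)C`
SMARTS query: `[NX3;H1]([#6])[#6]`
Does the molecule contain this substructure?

The pattern [NX3;H1]([#6])[#6] describes a trivalent nitrogen with one H, bonded to two carbons — a secondary amine.
The closest candidate here is a primary amide (-C(=O)NH2), but the -C(=O)NH2 nitrogen has H2, not H1. No other fragment satisfies the full query, so there is no match.

No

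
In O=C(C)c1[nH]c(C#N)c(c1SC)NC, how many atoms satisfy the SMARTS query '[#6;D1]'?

Check the 14 heavy atoms by environment: 1× n (aromatic, D2) → no; 4× c (aromatic, D3) → no; 1× C (D3) → no; 1× O (D1) → no; 3× C (D1) → match; 1× S (D2) → no; 1× N (D2) → no; 1× C (D2) → no; 1× N (D1) → no.
That gives 3 matching atoms.

3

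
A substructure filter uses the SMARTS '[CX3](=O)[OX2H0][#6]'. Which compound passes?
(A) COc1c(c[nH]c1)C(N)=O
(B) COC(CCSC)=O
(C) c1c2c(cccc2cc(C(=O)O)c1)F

[CX3](=O)[OX2H0][#6] describes a carbonyl carbon bonded to an oxygen that is itself bonded to carbon (no H on that O) (an ester).
(A) has a methoxy ether (-OCH3) but the ether oxygen is not adjacent to a C=O carbon.
(B) contains a methyl-ester group (-C(=O)OCH3), which satisfies every atom and bond constraint.
(C) has a carboxylic acid group (-C(=O)OH) but the singly-bonded O carries H (OX2H1, not H0).
So the answer is (B).

B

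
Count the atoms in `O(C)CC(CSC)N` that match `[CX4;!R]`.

The query [CX4;!R] means: aliphatic carbon with four total connections, not in a ring.
Check the 8 heavy atoms by environment: 5× C (X4, acyclic) → match; 1× S (X2, acyclic) → no; 1× O (X2, acyclic) → no; 1× N (X3, acyclic) → no.
That gives 5 matching atoms.

5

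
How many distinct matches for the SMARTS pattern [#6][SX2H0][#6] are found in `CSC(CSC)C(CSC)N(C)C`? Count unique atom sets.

3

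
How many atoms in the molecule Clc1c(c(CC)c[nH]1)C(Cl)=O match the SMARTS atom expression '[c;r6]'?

0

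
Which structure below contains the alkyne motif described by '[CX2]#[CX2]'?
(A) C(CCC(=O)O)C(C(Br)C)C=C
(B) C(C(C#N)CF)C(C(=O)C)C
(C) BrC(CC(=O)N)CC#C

C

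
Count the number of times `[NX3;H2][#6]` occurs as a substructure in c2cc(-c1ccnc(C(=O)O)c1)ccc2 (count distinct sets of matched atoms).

0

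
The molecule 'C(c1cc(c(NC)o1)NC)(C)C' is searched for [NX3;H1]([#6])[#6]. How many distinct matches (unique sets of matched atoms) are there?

2

[NX3;H1]([#6])[#6] is the SMARTS for a secondary amine: a trivalent nitrogen with one H, bonded to two carbons.
The molecule carries 2 separate instances of an N-methylamino group (-NHCH3) meeting every constraint; each maps to a distinct set of atoms, giving 2 matches.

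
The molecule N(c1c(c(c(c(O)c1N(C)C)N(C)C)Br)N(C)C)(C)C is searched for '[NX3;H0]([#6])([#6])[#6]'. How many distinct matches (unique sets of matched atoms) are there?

4

[NX3;H0]([#6])([#6])[#6] is the SMARTS for a tertiary amine: a trivalent nitrogen with no H, bonded to three carbons.
The molecule carries 4 separate instances of a dimethylamino group (-N(CH3)2) meeting every constraint; each maps to a distinct set of atoms, giving 4 matches.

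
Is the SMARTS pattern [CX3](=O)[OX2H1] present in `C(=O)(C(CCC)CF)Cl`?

The pattern [CX3](=O)[OX2H1] describes an sp2 carbon double-bonded to O and single-bonded to an -OH oxygen — a carboxylic acid.
The closest candidate here is an acyl chloride (-C(=O)Cl), but the carbonyl is bonded to Cl, not to an -OH oxygen. No other fragment satisfies the full query, so there is no match.

No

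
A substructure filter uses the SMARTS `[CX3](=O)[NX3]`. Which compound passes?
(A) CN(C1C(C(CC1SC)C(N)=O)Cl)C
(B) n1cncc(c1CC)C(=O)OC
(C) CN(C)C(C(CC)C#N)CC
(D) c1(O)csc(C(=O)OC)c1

[CX3](=O)[NX3] describes a carbonyl carbon bonded to a trivalent nitrogen (an amide).
(A) contains a primary amide (-C(=O)NH2), which satisfies every atom and bond constraint.
(B) has a methyl-ester group (-C(=O)OCH3) but the carbonyl is bonded to O, not to an NX3 nitrogen.
(C) has a nitrile (-C#N) but the nitrile N is NX1 (triple-bonded), not NX3.
(D) has a methyl-ester group (-C(=O)OCH3) but the carbonyl is bonded to O, not to an NX3 nitrogen.
So the answer is (A).

A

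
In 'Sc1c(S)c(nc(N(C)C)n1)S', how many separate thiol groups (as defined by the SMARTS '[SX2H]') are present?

3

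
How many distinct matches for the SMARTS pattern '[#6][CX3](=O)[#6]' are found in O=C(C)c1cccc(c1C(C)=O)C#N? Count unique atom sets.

[#6][CX3](=O)[#6] is the SMARTS for a ketone: a carbonyl carbon (no H) flanked by two carbons.
The molecule carries 2 separate instances of an acetyl/ketone group (-C(=O)CH3) meeting every constraint; each maps to a distinct set of atoms, giving 2 matches.

2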